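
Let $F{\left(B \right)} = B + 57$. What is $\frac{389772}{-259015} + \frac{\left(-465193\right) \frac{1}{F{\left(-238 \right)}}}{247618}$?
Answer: $- \frac{17348643955481}{11608756504870} \approx -1.4944$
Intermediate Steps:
$F{\left(B \right)} = 57 + B$
$\frac{389772}{-259015} + \frac{\left(-465193\right) \frac{1}{F{\left(-238 \right)}}}{247618} = \frac{389772}{-259015} + \frac{\left(-465193\right) \frac{1}{57 - 238}}{247618} = 389772 \left(- \frac{1}{259015}\right) + - \frac{465193}{-181} \cdot \frac{1}{247618} = - \frac{389772}{259015} + \left(-465193\right) \left(- \frac{1}{181}\right) \frac{1}{247618} = - \frac{389772}{259015} + \frac{465193}{181} \cdot \frac{1}{247618} = - \frac{389772}{259015} + \frac{465193}{44818858} = - \frac{17348643955481}{11608756504870}$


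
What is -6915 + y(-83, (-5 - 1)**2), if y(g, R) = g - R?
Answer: -7034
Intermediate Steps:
-6915 + y(-83, (-5 - 1)**2) = -6915 + (-83 - (-5 - 1)**2) = -6915 + (-83 - 1*(-6)**2) = -6915 + (-83 - 1*36) = -6915 + (-83 - 36) = -6915 - 119 = -7034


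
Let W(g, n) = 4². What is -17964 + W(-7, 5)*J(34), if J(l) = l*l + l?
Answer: 1076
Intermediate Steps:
W(g, n) = 16
J(l) = l + l² (J(l) = l² + l = l + l²)
-17964 + W(-7, 5)*J(34) = -17964 + 16*(34*(1 + 34)) = -17964 + 16*(34*35) = -17964 + 16*1190 = -17964 + 19040 = 1076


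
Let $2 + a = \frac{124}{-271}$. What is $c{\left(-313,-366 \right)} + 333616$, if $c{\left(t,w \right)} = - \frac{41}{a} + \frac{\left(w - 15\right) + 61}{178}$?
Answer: $\frac{19775637103}{59274} \approx 3.3363 \cdot 10^{5}$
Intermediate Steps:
$a = - \frac{666}{271}$ ($a = -2 + \frac{124}{-271} = -2 + 124 \left(- \frac{1}{271}\right) = -2 - \frac{124}{271} = - \frac{666}{271} \approx -2.4576$)
$c{\left(t,w \right)} = \frac{1004197}{59274} + \frac{w}{178}$ ($c{\left(t,w \right)} = - \frac{41}{- \frac{666}{271}} + \frac{\left(w - 15\right) + 61}{178} = \left(-41\right) \left(- \frac{271}{666}\right) + \left(\left(-15 + w\right) + 61\right) \frac{1}{178} = \frac{11111}{666} + \left(46 + w\right) \frac{1}{178} = \frac{11111}{666} + \left(\frac{23}{89} + \frac{w}{178}\right) = \frac{1004197}{59274} + \frac{w}{178}$)
$c{\left(-313,-366 \right)} + 333616 = \left(\frac{1004197}{59274} + \frac{1}{178} \left(-366\right)\right) + 333616 = \left(\frac{1004197}{59274} - \frac{183}{89}\right) + 333616 = \frac{882319}{59274} + 333616 = \frac{19775637103}{59274}$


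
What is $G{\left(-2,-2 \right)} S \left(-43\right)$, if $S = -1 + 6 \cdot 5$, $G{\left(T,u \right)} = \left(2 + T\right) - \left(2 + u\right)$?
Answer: $0$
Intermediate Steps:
$G{\left(T,u \right)} = T - u$
$S = 29$ ($S = -1 + 30 = 29$)
$G{\left(-2,-2 \right)} S \left(-43\right) = \left(-2 - -2\right) 29 \left(-43\right) = \left(-2 + 2\right) 29 \left(-43\right) = 0 \cdot 29 \left(-43\right) = 0 \left(-43\right) = 0$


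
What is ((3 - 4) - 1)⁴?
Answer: 16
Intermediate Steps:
((3 - 4) - 1)⁴ = (-1 - 1)⁴ = (-2)⁴ = 16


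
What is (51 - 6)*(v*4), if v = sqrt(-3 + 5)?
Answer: 180*sqrt(2) ≈ 254.56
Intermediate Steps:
v = sqrt(2) ≈ 1.4142
(51 - 6)*(v*4) = (51 - 6)*(sqrt(2)*4) = 45*(4*sqrt(2)) = 180*sqrt(2)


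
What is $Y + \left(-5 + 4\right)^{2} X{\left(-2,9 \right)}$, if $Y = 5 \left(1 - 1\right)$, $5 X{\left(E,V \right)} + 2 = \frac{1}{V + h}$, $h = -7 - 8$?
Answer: $- \frac{13}{30} \approx -0.43333$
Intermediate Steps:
$h = -15$
$X{\left(E,V \right)} = - \frac{2}{5} + \frac{1}{5 \left(-15 + V\right)}$ ($X{\left(E,V \right)} = - \frac{2}{5} + \frac{1}{5 \left(V - 15\right)} = - \frac{2}{5} + \frac{1}{5 \left(-15 + V\right)}$)
$Y = 0$ ($Y = 5 \cdot 0 = 0$)
$Y + \left(-5 + 4\right)^{2} X{\left(-2,9 \right)} = 0 + \left(-5 + 4\right)^{2} \frac{31 - 18}{5 \left(-15 + 9\right)} = 0 + \left(-1\right)^{2} \frac{31 - 18}{5 \left(-6\right)} = 0 + 1 \cdot \frac{1}{5} \left(- \frac{1}{6}\right) 13 = 0 + 1 \left(- \frac{13}{30}\right) = 0 - \frac{13}{30} = - \frac{13}{30}$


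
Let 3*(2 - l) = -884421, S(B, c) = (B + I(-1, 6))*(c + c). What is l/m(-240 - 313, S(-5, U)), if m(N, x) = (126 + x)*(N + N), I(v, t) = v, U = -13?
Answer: -294809/311892 ≈ -0.94523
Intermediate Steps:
S(B, c) = 2*c*(-1 + B) (S(B, c) = (B - 1)*(c + c) = (-1 + B)*(2*c) = 2*c*(-1 + B))
m(N, x) = 2*N*(126 + x) (m(N, x) = (126 + x)*(2*N) = 2*N*(126 + x))
l = 294809 (l = 2 - ⅓*(-884421) = 2 + 294807 = 294809)
l/m(-240 - 313, S(-5, U)) = 294809/((2*(-240 - 313)*(126 + 2*(-13)*(-1 - 5)))) = 294809/((2*(-553)*(126 + 2*(-13)*(-6)))) = 294809/((2*(-553)*(126 + 156))) = 294809/((2*(-553)*282)) = 294809/(-311892) = 294809*(-1/311892) = -294809/311892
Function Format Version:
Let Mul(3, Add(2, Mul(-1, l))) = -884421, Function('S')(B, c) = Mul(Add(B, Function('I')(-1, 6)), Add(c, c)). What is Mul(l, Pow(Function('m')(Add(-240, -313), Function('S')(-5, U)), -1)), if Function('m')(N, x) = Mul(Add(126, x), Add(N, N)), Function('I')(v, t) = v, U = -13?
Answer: Rational(-294809, 311892) ≈ -0.94523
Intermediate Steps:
Function('S')(B, c) = Mul(2, c, Add(-1, B)) (Function('S')(B, c) = Mul(Add(B, -1), Add(c, c)) = Mul(Add(-1, B), Mul(2, c)) = Mul(2, c, Add(-1, B)))
Function('m')(N, x) = Mul(2, N, Add(126, x)) (Function('m')(N, x) = Mul(Add(126, x), Mul(2, N)) = Mul(2, N, Add(126, x)))
l = 294809 (l = Add(2, Mul(Rational(-1, 3), -884421)) = Add(2, 294807) = 294809)
Mul(l, Pow(Function('m')(Add(-240, -313), Function('S')(-5, U)), -1)) = Mul(294809, Pow(Mul(2, Add(-240, -313), Add(126, Mul(2, -13, Add(-1, -5)))), -1)) = Mul(294809, Pow(Mul(2, -553, Add(126, Mul(2, -13, -6))), -1)) = Mul(294809, Pow(Mul(2, -553, Add(126, 156)), -1)) = Mul(294809, Pow(Mul(2, -553, 282), -1)) = Mul(294809, Pow(-311892, -1)) = Mul(294809, Rational(-1, 311892)) = Rational(-294809, 311892)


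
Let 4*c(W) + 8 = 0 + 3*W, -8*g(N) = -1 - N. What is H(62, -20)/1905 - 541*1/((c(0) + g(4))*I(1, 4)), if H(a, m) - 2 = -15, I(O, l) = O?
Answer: 8244697/20955 ≈ 393.45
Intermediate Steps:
H(a, m) = -13 (H(a, m) = 2 - 15 = -13)
g(N) = 1/8 + N/8 (g(N) = -(-1 - N)/8 = 1/8 + N/8)
c(W) = -2 + 3*W/4 (c(W) = -2 + (0 + 3*W)/4 = -2 + (3*W)/4 = -2 + 3*W/4)
H(62, -20)/1905 - 541*1/((c(0) + g(4))*I(1, 4)) = -13/1905 - 541/((-2 + (3/4)*0) + (1/8 + (1/8)*4)) = -13*1/1905 - 541/((-2 + 0) + (1/8 + 1/2)) = -13/1905 - 541/(-2 + 5/8) = -13/1905 - 541/((-11/8*1)) = -13/1905 - 541/(-11/8) = -13/1905 - 541*(-8/11) = -13/1905 + 4328/11 = 8244697/20955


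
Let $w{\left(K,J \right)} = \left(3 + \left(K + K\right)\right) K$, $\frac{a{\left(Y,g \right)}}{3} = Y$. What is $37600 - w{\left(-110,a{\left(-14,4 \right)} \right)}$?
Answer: $13730$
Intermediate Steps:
$a{\left(Y,g \right)} = 3 Y$
$w{\left(K,J \right)} = K \left(3 + 2 K\right)$ ($w{\left(K,J \right)} = \left(3 + 2 K\right) K = K \left(3 + 2 K\right)$)
$37600 - w{\left(-110,a{\left(-14,4 \right)} \right)} = 37600 - - 110 \left(3 + 2 \left(-110\right)\right) = 37600 - - 110 \left(3 - 220\right) = 37600 - \left(-110\right) \left(-217\right) = 37600 - 23870 = 13730$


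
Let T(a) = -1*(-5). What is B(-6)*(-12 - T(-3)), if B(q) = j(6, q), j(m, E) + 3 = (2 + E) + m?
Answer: 17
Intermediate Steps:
T(a) = 5
j(m, E) = -1 + E + m (j(m, E) = -3 + ((2 + E) + m) = -3 + (2 + E + m) = -1 + E + m)
B(q) = 5 + q (B(q) = -1 + q + 6 = 5 + q)
B(-6)*(-12 - T(-3)) = (5 - 6)*(-12 - 1*5) = -(-12 - 5) = -1*(-17) = 17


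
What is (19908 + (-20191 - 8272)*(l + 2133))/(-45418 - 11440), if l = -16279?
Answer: -201328753/28429 ≈ -7081.8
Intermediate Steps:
(19908 + (-20191 - 8272)*(l + 2133))/(-45418 - 11440) = (19908 + (-20191 - 8272)*(-16279 + 2133))/(-45418 - 11440) = (19908 - 28463*(-14146))/(-56858) = (19908 + 402637598)*(-1/56858) = 402657506*(-1/56858) = -201328753/28429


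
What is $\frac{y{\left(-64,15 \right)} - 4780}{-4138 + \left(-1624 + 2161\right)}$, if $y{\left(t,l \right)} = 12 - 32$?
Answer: $\frac{4800}{3601} \approx 1.333$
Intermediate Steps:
$y{\left(t,l \right)} = -20$ ($y{\left(t,l \right)} = 12 - 32 = -20$)
$\frac{y{\left(-64,15 \right)} - 4780}{-4138 + \left(-1624 + 2161\right)} = \frac{-20 - 4780}{-4138 + \left(-1624 + 2161\right)} = - \frac{4800}{-4138 + 537} = - \frac{4800}{-3601} = \left(-4800\right) \left(- \frac{1}{3601}\right) = \frac{4800}{3601}$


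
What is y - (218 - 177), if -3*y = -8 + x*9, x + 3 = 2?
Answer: -106/3 ≈ -35.333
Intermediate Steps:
x = -1 (x = -3 + 2 = -1)
y = 17/3 (y = -(-8 - 1*9)/3 = -(-8 - 9)/3 = -1/3*(-17) = 17/3 ≈ 5.6667)
y - (218 - 177) = 17/3 - (218 - 177) = 17/3 - 1*41 = 17/3 - 41 = -106/3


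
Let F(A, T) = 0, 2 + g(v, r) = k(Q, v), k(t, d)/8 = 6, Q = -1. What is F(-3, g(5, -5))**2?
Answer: 0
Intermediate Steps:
k(t, d) = 48 (k(t, d) = 8*6 = 48)
g(v, r) = 46 (g(v, r) = -2 + 48 = 46)
F(-3, g(5, -5))**2 = 0**2 = 0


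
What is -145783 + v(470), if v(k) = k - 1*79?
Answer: -145392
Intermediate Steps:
v(k) = -79 + k (v(k) = k - 79 = -79 + k)
-145783 + v(470) = -145783 + (-79 + 470) = -145783 + 391 = -145392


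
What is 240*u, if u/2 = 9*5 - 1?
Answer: 21120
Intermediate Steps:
u = 88 (u = 2*(9*5 - 1) = 2*(45 - 1) = 2*44 = 88)
240*u = 240*88 = 21120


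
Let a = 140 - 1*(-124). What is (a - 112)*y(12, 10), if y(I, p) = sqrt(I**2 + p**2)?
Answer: 304*sqrt(61) ≈ 2374.3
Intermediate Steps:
a = 264 (a = 140 + 124 = 264)
(a - 112)*y(12, 10) = (264 - 112)*sqrt(12**2 + 10**2) = 152*sqrt(144 + 100) = 152*sqrt(244) = 152*(2*sqrt(61)) = 304*sqrt(61)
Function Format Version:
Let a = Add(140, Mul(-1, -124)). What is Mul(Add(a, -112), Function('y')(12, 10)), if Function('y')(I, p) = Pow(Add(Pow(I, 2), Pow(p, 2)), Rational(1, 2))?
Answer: Mul(304, Pow(61, Rational(1, 2))) ≈ 2374.3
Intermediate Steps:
a = 264 (a = Add(140, 124) = 264)
Mul(Add(a, -112), Function('y')(12, 10)) = Mul(Add(264, -112), Pow(Add(Pow(12, 2), Pow(10, 2)), Rational(1, 2))) = Mul(152, Pow(Add(144, 100), Rational(1, 2))) = Mul(152, Pow(244, Rational(1, 2))) = Mul(152, Mul(2, Pow(61, Rational(1, 2)))) = Mul(304, Pow(61, Rational(1, 2)))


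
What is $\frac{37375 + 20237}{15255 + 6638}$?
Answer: $\frac{57612}{21893} \approx 2.6315$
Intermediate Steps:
$\frac{37375 + 20237}{15255 + 6638} = \frac{57612}{21893}$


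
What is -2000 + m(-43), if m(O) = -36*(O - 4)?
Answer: -308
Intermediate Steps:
m(O) = 144 - 36*O (m(O) = -36*(-4 + O) = 144 - 36*O)
-2000 + m(-43) = -2000 + (144 - 36*(-43)) = -2000 + (144 + 1548) = -2000 + 1692 = -308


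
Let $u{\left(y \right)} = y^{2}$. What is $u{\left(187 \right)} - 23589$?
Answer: $11380$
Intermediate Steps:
$u{\left(187 \right)} - 23589 = 187^{2} - 23589 = 34969 - 23589 = 11380$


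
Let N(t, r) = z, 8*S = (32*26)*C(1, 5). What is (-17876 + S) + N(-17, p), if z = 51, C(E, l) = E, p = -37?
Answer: -17721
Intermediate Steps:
S = 104 (S = ((32*26)*1)/8 = (832*1)/8 = (⅛)*832 = 104)
N(t, r) = 51
(-17876 + S) + N(-17, p) = (-17876 + 104) + 51 = -17772 + 51 = -17721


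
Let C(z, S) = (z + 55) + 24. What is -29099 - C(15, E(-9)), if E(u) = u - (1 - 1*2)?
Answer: -29193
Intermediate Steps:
E(u) = 1 + u (E(u) = u - (1 - 2) = u - 1*(-1) = u + 1 = 1 + u)
C(z, S) = 79 + z (C(z, S) = (55 + z) + 24 = 79 + z)
-29099 - C(15, E(-9)) = -29099 - (79 + 15) = -29099 - 1*94 = -29099 - 94 = -29193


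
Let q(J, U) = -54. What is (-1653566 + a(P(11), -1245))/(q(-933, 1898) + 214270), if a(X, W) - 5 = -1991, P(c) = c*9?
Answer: -206944/26777 ≈ -7.7284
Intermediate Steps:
P(c) = 9*c
a(X, W) = -1986 (a(X, W) = 5 - 1991 = -1986)
(-1653566 + a(P(11), -1245))/(q(-933, 1898) + 214270) = (-1653566 - 1986)/(-54 + 214270) = -1655552/214216 = -1655552*1/214216 = -206944/26777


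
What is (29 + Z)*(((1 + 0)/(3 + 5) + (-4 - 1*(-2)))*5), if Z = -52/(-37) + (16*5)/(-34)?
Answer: -1323375/5032 ≈ -262.99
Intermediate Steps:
Z = -596/629 (Z = -52*(-1/37) + 80*(-1/34) = 52/37 - 40/17 = -596/629 ≈ -0.94754)
(29 + Z)*(((1 + 0)/(3 + 5) + (-4 - 1*(-2)))*5) = (29 - 596/629)*(((1 + 0)/(3 + 5) + (-4 - 1*(-2)))*5) = 17645*((1/8 + (-4 + 2))*5)/629 = 17645*((1*(⅛) - 2)*5)/629 = 17645*((⅛ - 2)*5)/629 = 17645*(-15/8*5)/629 = (17645/629)*(-75/8) = -1323375/5032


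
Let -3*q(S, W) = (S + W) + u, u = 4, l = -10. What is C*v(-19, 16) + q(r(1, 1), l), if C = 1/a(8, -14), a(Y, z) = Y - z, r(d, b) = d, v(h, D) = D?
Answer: 79/33 ≈ 2.3939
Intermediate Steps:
q(S, W) = -4/3 - S/3 - W/3 (q(S, W) = -((S + W) + 4)/3 = -(4 + S + W)/3 = -4/3 - S/3 - W/3)
C = 1/22 (C = 1/(8 - 1*(-14)) = 1/(8 + 14) = 1/22 ≈ 0.045455)
C*v(-19, 16) + q(r(1, 1), l) = (1/22)*16 + (-4/3 - ⅓*1 - ⅓*(-10)) = 8/11 + (-4/3 - ⅓ + 10/3) = 8/11 + 5/3 = 79/33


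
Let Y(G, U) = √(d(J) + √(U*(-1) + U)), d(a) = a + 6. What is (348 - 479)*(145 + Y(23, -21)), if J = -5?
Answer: -19126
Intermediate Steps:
d(a) = 6 + a
Y(G, U) = 1 (Y(G, U) = √((6 - 5) + √(U*(-1) + U)) = √(1 + √(-U + U)) = √(1 + √0) = √(1 + 0) = √1 = 1)
(348 - 479)*(145 + Y(23, -21)) = (348 - 479)*(145 + 1) = -131*146 = -19126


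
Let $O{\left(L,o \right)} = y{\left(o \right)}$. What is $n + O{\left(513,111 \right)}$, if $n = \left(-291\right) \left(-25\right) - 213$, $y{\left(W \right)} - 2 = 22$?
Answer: $7086$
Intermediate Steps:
$y{\left(W \right)} = 24$ ($y{\left(W \right)} = 2 + 22 = 24$)
$O{\left(L,o \right)} = 24$
$n = 7062$ ($n = 7275 - 213 = 7062$)
$n + O{\left(513,111 \right)} = 7062 + 24 = 7086$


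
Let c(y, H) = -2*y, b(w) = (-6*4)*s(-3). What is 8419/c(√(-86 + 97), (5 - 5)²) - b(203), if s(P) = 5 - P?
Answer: 192 - 8419*√11/22 ≈ -1077.2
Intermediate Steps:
b(w) = -192 (b(w) = (-6*4)*(5 - 1*(-3)) = -24*(5 + 3) = -24*8 = -192)
8419/c(√(-86 + 97), (5 - 5)²) - b(203) = 8419/((-2*√(-86 + 97))) - 1*(-192) = 8419/((-2*√11)) + 192 = 8419*(-√11/22) + 192 = -8419*√11/22 + 192 = 192 - 8419*√11/22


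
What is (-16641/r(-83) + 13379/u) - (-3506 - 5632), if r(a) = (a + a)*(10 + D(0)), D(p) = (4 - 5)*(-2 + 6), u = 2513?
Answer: 7642361047/834316 ≈ 9160.0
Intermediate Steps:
D(p) = -4 (D(p) = -1*4 = -4)
r(a) = 12*a (r(a) = (a + a)*(10 - 4) = (2*a)*6 = 12*a)
(-16641/r(-83) + 13379/u) - (-3506 - 5632) = (-16641/(12*(-83)) + 13379/2513) - (-3506 - 5632) = (-16641/(-996) + 13379*(1/2513)) - 1*(-9138) = (-16641*(-1/996) + 13379/2513) + 9138 = (5547/332 + 13379/2513) + 9138 = 18381439/834316 + 9138 = 7642361047/834316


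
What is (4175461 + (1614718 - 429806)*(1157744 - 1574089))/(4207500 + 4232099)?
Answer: -493328011179/8439599 ≈ -58454.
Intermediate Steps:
(4175461 + (1614718 - 429806)*(1157744 - 1574089))/(4207500 + 4232099) = (4175461 + 1184912*(-416345))/8439599 = (4175461 - 493332186640)*(1/8439599) = -493328011179*1/8439599 = -493328011179/8439599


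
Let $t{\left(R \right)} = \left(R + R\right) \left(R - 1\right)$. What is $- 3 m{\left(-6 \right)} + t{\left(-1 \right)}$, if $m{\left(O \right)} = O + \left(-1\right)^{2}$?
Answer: $19$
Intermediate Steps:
$t{\left(R \right)} = 2 R \left(-1 + R\right)$
$m{\left(O \right)} = 1 + O$ ($m{\left(O \right)} = O + 1 = 1 + O$)
$- 3 m{\left(-6 \right)} + t{\left(-1 \right)} = - 3 \left(1 - 6\right) + 2 \left(-1\right) \left(-1 - 1\right) = \left(-3\right) \left(-5\right) + 2 \left(-1\right) \left(-2\right) = 15 + 4 = 19$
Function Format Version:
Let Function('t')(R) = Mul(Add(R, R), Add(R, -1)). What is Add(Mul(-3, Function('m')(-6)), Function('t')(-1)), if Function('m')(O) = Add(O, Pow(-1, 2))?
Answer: 19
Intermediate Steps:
Function('t')(R) = Mul(2, R, Add(-1, R)) (Function('t')(R) = Mul(Mul(2, R), Add(-1, R)) = Mul(2, R, Add(-1, R)))
Function('m')(O) = Add(1, O) (Function('m')(O) = Add(O, 1) = Add(1, O))
Add(Mul(-3, Function('m')(-6)), Function('t')(-1)) = Add(Mul(-3, Add(1, -6)), Mul(2, -1, Add(-1, -1))) = Add(Mul(-3, -5), Mul(2, -1, -2)) = Add(15, 4) = 19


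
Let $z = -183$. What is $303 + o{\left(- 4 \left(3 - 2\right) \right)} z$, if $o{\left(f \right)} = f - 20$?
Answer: $4695$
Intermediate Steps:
$o{\left(f \right)} = -20 + f$
$303 + o{\left(- 4 \left(3 - 2\right) \right)} z = 303 + \left(-20 - 4 \left(3 - 2\right)\right) \left(-183\right) = 303 + \left(-20 - 4\right) \left(-183\right) = 303 - -4392 = 303 + 4392 = 4695$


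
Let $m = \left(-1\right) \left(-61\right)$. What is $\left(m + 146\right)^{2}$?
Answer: $42849$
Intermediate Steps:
$m = 61$
$\left(m + 146\right)^{2} = \left(61 + 146\right)^{2} = 207^{2} = 42849$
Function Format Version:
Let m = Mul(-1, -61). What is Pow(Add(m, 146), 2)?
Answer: 42849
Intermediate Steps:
m = 61
Pow(Add(m, 146), 2) = Pow(Add(61, 146), 2) = Pow(207, 2) = 42849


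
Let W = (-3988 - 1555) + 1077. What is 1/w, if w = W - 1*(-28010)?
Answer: 1/23544 ≈ 4.2474e-5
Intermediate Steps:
W = -4466 (W = -5543 + 1077 = -4466)
w = 23544 (w = -4466 - 1*(-28010) = -4466 + 28010 = 23544)
1/w = 1/23544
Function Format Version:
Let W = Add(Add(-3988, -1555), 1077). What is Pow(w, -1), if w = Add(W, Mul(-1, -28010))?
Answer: Rational(1, 23544) ≈ 4.2474e-5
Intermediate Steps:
W = -4466 (W = Add(-5543, 1077) = -4466)
w = 23544 (w = Add(-4466, Mul(-1, -28010)) = Add(-4466, 28010) = 23544)
Pow(w, -1) = Pow(23544, -1) = Rational(1, 23544)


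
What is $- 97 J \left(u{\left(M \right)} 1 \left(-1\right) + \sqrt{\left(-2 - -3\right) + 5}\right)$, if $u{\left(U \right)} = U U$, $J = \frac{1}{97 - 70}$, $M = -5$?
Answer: $\frac{2425}{27} - \frac{97 \sqrt{6}}{27} \approx 81.015$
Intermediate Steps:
$J = \frac{1}{27} \approx 0.037037$
$u{\left(U \right)} = U^{2}$
$- 97 J \left(u{\left(M \right)} 1 \left(-1\right) + \sqrt{\left(-2 - -3\right) + 5}\right) = \left(-97\right) \frac{1}{27} \left(\left(-5\right)^{2} \cdot 1 \left(-1\right) + \sqrt{\left(-2 - -3\right) + 5}\right) = - \frac{97 \left(25 \left(-1\right) + \sqrt{\left(-2 + 3\right) + 5}\right)}{27} = - \frac{97 \left(-25 + \sqrt{1 + 5}\right)}{27} = - \frac{97 \left(-25 + \sqrt{6}\right)}{27} = \frac{2425}{27} - \frac{97 \sqrt{6}}{27}$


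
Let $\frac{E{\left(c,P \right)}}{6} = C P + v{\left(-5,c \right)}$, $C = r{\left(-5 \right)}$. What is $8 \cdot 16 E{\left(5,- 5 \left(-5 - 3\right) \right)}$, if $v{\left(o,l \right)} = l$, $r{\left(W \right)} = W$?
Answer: $-149760$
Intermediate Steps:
$C = -5$
$E{\left(c,P \right)} = - 30 P + 6 c$ ($E{\left(c,P \right)} = 6 \left(- 5 P + c\right) = 6 \left(c - 5 P\right) = - 30 P + 6 c$)
$8 \cdot 16 E{\left(5,- 5 \left(-5 - 3\right) \right)} = 8 \cdot 16 \left(- 30 \left(- 5 \left(-5 - 3\right)\right) + 6 \cdot 5\right) = 128 \left(- 30 \left(\left(-5\right) \left(-8\right)\right) + 30\right) = 128 \left(\left(-30\right) 40 + 30\right) = 128 \left(-1200 + 30\right) = 128 \left(-1170\right) = -149760$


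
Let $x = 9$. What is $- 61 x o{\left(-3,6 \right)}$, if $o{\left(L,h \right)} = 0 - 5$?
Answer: $2745$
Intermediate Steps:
$o{\left(L,h \right)} = -5$ ($o{\left(L,h \right)} = 0 - 5 = -5$)
$- 61 x o{\left(-3,6 \right)} = \left(-61\right) 9 \left(-5\right) = \left(-549\right) \left(-5\right) = 2745$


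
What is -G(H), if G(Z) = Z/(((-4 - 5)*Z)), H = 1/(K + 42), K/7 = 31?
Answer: ⅑ ≈ 0.11111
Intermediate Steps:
K = 217 (K = 7*31 = 217)
H = 1/259 (H = 1/(217 + 42) = 1/259 ≈ 0.0038610)
G(Z) = -⅑ (G(Z) = Z/((-9*Z)) = Z*(-1/(9*Z)) = -⅑)
-G(H) = -1*(-⅑) = ⅑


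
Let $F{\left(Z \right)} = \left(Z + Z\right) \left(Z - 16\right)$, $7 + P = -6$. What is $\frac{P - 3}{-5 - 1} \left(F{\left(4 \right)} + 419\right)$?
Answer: $\frac{2584}{3} \approx 861.33$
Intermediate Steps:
$P = -13$ ($P = -7 - 6 = -13$)
$F{\left(Z \right)} = 2 Z \left(-16 + Z\right)$
$\frac{P - 3}{-5 - 1} \left(F{\left(4 \right)} + 419\right) = \frac{-13 - 3}{-5 - 1} \left(2 \cdot 4 \left(-16 + 4\right) + 419\right) = \frac{1}{-6} \left(-16\right) \left(2 \cdot 4 \left(-12\right) + 419\right) = \left(- \frac{1}{6}\right) \left(-16\right) \left(-96 + 419\right) = \frac{8}{3} \cdot 323 = \frac{2584}{3}$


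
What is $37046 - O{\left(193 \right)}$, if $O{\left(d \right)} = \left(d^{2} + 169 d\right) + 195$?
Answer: $-33015$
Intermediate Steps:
$O{\left(d \right)} = 195 + d^{2} + 169 d$
$37046 - O{\left(193 \right)} = 37046 - \left(195 + 193^{2} + 169 \cdot 193\right) = 37046 - \left(195 + 37249 + 32617\right) = 37046 - 70061 = -33015$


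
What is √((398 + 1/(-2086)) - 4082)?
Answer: 5*I*√641221798/2086 ≈ 60.696*I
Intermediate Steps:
√((398 + 1/(-2086)) - 4082) = √((398 - 1/2086) - 4082) = √(830227/2086 - 4082) = √(-7684825/2086) = 5*I*√641221798/2086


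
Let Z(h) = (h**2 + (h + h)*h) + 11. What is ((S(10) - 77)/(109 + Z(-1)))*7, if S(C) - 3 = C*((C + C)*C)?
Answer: 4494/41 ≈ 109.61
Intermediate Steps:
S(C) = 3 + 2*C**3 (S(C) = 3 + C*((C + C)*C) = 3 + C*((2*C)*C) = 3 + C*(2*C**2) = 3 + 2*C**3)
Z(h) = 11 + 3*h**2 (Z(h) = (h**2 + (2*h)*h) + 11 = (h**2 + 2*h**2) + 11 = 3*h**2 + 11 = 11 + 3*h**2)
((S(10) - 77)/(109 + Z(-1)))*7 = (((3 + 2*10**3) - 77)/(109 + (11 + 3*(-1)**2)))*7 = (((3 + 2*1000) - 77)/(109 + (11 + 3*1)))*7 = (((3 + 2000) - 77)/(109 + (11 + 3)))*7 = ((2003 - 77)/(109 + 14))*7 = (1926/123)*7 = (1926*(1/123))*7 = (642/41)*7 = 4494/41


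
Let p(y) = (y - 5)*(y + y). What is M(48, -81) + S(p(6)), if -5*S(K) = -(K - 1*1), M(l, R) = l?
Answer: 251/5 ≈ 50.200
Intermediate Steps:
p(y) = 2*y*(-5 + y) (p(y) = (-5 + y)*(2*y) = 2*y*(-5 + y))
S(K) = -⅕ + K/5 (S(K) = -(-1)*(K - 1*1)/5 = -(-1)*(K - 1)/5 = -(-1)*(-1 + K)/5 = -(1 - K)/5 = -⅕ + K/5)
M(48, -81) + S(p(6)) = 48 + (-⅕ + (2*6*(-5 + 6))/5) = 48 + (-⅕ + (2*6*1)/5) = 48 + (-⅕ + (⅕)*12) = 48 + (-⅕ + 12/5) = 48 + 11/5 = 251/5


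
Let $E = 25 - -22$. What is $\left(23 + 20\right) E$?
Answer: $2021$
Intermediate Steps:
$E = 47$ ($E = 25 + 22 = 47$)
$\left(23 + 20\right) E = \left(23 + 20\right) 47 = 43 \cdot 47 = 2021$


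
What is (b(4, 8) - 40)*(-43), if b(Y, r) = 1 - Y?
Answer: 1849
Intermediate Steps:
(b(4, 8) - 40)*(-43) = ((1 - 1*4) - 40)*(-43) = ((1 - 4) - 40)*(-43) = (-3 - 40)*(-43) = -43*(-43) = 1849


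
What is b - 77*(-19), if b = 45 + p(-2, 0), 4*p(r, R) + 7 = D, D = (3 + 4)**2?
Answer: 3037/2 ≈ 1518.5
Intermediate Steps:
D = 49 (D = 7**2 = 49)
p(r, R) = 21/2 (p(r, R) = -7/4 + (1/4)*49 = -7/4 + 49/4 = 21/2)
b = 111/2 (b = 45 + 21/2 = 111/2 ≈ 55.500)
b - 77*(-19) = 111/2 - 77*(-19) = 111/2 + 1463 = 3037/2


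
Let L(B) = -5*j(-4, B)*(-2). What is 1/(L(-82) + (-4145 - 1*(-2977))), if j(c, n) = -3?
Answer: -1/1198 ≈ -0.00083472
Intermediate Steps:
L(B) = -30 (L(B) = -5*(-3)*(-2) = 15*(-2) = -30)
1/(L(-82) + (-4145 - 1*(-2977))) = 1/(-30 + (-4145 - 1*(-2977))) = 1/(-30 + (-4145 + 2977)) = 1/(-30 - 1168) = 1/(-1198) = -1/1198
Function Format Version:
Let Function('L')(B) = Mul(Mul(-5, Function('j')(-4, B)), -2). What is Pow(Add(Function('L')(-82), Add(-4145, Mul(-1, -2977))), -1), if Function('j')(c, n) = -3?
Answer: Rational(-1, 1198) ≈ -0.00083472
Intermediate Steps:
Function('L')(B) = -30 (Function('L')(B) = Mul(Mul(-5, -3), -2) = Mul(15, -2) = -30)
Pow(Add(Function('L')(-82), Add(-4145, Mul(-1, -2977))), -1) = Pow(Add(-30, Add(-4145, Mul(-1, -2977))), -1) = Pow(Add(-30, Add(-4145, 2977)), -1) = Pow(Add(-30, -1168), -1) = Pow(-1198, -1) = Rational(-1, 1198)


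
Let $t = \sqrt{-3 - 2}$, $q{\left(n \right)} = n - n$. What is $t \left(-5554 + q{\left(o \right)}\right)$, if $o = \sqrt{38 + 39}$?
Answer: $- 5554 i \sqrt{5} \approx - 12419.0 i$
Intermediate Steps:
$o = \sqrt{77} \approx 8.775$
$q{\left(n \right)} = 0$
$t = i \sqrt{5}$ ($t = \sqrt{-5} = i \sqrt{5} \approx 2.2361 i$)
$t \left(-5554 + q{\left(o \right)}\right) = i \sqrt{5} \left(-5554 + 0\right) = i \sqrt{5} \left(-5554\right) = - 5554 i \sqrt{5}$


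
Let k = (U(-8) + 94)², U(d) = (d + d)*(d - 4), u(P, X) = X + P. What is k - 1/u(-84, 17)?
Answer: 5480333/67 ≈ 81796.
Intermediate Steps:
u(P, X) = P + X
U(d) = 2*d*(-4 + d) (U(d) = (2*d)*(-4 + d) = 2*d*(-4 + d))
k = 81796 (k = (2*(-8)*(-4 - 8) + 94)² = (2*(-8)*(-12) + 94)² = (192 + 94)² = 286² = 81796)
k - 1/u(-84, 17) = 81796 - 1/(-84 + 17) = 81796 - 1/(-67) = 81796 - 1*(-1/67) = 81796 + 1/67 = 5480333/67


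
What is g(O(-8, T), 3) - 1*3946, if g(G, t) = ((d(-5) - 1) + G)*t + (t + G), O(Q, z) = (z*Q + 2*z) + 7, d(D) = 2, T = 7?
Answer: -4080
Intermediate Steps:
O(Q, z) = 7 + 2*z + Q*z (O(Q, z) = (Q*z + 2*z) + 7 = (2*z + Q*z) + 7 = 7 + 2*z + Q*z)
g(G, t) = G + t + t*(1 + G) (g(G, t) = ((2 - 1) + G)*t + (t + G) = (1 + G)*t + (G + t) = t*(1 + G) + (G + t) = G + t + t*(1 + G))
g(O(-8, T), 3) - 1*3946 = ((7 + 2*7 - 8*7) + 2*3 + (7 + 2*7 - 8*7)*3) - 1*3946 = ((7 + 14 - 56) + 6 + (7 + 14 - 56)*3) - 3946 = (-35 + 6 - 35*3) - 3946 = (-35 + 6 - 105) - 3946 = -134 - 3946 = -4080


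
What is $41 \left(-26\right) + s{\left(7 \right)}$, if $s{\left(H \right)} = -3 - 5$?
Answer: $-1074$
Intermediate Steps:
$s{\left(H \right)} = -8$ ($s{\left(H \right)} = -3 - 5 = -8$)
$41 \left(-26\right) + s{\left(7 \right)} = 41 \left(-26\right) - 8 = -1066 - 8 = -1074$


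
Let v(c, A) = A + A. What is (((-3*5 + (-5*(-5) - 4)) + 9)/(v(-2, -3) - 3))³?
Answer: -125/27 ≈ -4.6296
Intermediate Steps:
v(c, A) = 2*A
(((-3*5 + (-5*(-5) - 4)) + 9)/(v(-2, -3) - 3))³ = (((-3*5 + (-5*(-5) - 4)) + 9)/(2*(-3) - 3))³ = (((-15 + (25 - 4)) + 9)/(-6 - 3))³ = (((-15 + 21) + 9)/(-9))³ = ((6 + 9)*(-⅑))³ = (15*(-⅑))³ = (-5/3)³ = -125/27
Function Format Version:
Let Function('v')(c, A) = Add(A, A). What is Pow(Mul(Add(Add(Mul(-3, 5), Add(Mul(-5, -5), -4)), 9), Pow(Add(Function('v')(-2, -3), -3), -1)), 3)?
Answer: Rational(-125, 27) ≈ -4.6296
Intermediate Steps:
Function('v')(c, A) = Mul(2, A)
Pow(Mul(Add(Add(Mul(-3, 5), Add(Mul(-5, -5), -4)), 9), Pow(Add(Function('v')(-2, -3), -3), -1)), 3) = Pow(Mul(Add(Add(Mul(-3, 5), Add(Mul(-5, -5), -4)), 9), Pow(Add(Mul(2, -3), -3), -1)), 3) = Pow(Mul(Add(Add(-15, Add(25, -4)), 9), Pow(Add(-6, -3), -1)), 3) = Pow(Mul(Add(Add(-15, 21), 9), Pow(-9, -1)), 3) = Pow(Mul(Add(6, 9), Rational(-1, 9)), 3) = Pow(Mul(15, Rational(-1, 9)), 3) = Pow(Rational(-5, 3), 3) = Rational(-125, 27)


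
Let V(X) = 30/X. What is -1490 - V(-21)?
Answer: -10420/7 ≈ -1488.6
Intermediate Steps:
-1490 - V(-21) = -1490 - 30/(-21) = -1490 - 30*(-1)/21 = -1490 - 1*(-10/7) = -1490 + 10/7 = -10420/7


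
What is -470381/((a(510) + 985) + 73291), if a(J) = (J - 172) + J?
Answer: -470381/75124 ≈ -6.2614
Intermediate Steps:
a(J) = -172 + 2*J (a(J) = (-172 + J) + J = -172 + 2*J)
-470381/((a(510) + 985) + 73291) = -470381/(((-172 + 2*510) + 985) + 73291) = -470381/(((-172 + 1020) + 985) + 73291) = -470381/((848 + 985) + 73291) = -470381/(1833 + 73291) = -470381/75124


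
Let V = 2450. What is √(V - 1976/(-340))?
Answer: 2*√4435810/85 ≈ 49.556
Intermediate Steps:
√(V - 1976/(-340)) = √(2450 - 1976/(-340)) = √(2450 - 1976*(-1/340)) = √(2450 + 494/85) = √(208744/85) = 2*√4435810/85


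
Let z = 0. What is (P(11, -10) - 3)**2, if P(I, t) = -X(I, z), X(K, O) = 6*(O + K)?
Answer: 4761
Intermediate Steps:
X(K, O) = 6*K + 6*O (X(K, O) = 6*(K + O) = 6*K + 6*O)
P(I, t) = -6*I (P(I, t) = -(6*I + 6*0) = -(6*I + 0) = -6*I)
(P(11, -10) - 3)**2 = (-6*11 - 3)**2 = (-66 - 3)**2 = (-69)**2 = 4761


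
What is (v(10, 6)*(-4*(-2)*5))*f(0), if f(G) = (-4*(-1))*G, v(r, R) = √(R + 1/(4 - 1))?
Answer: 0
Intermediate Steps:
v(r, R) = √(⅓ + R) (v(r, R) = √(R + 1/3) = √(R + ⅓) = √(⅓ + R))
f(G) = 4*G
(v(10, 6)*(-4*(-2)*5))*f(0) = ((√(3 + 9*6)/3)*(-4*(-2)*5))*(4*0) = ((√(3 + 54)/3)*(8*5))*0 = ((√57/3)*40)*0 = (40*√57/3)*0 = 0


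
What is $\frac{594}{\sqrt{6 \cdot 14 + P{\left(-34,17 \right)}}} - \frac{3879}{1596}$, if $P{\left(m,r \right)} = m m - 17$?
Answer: $- \frac{1293}{532} + \frac{594 \sqrt{1223}}{1223} \approx 14.555$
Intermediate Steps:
$P{\left(m,r \right)} = -17 + m^{2}$ ($P{\left(m,r \right)} = m^{2} - 17 = -17 + m^{2}$)
$\frac{594}{\sqrt{6 \cdot 14 + P{\left(-34,17 \right)}}} - \frac{3879}{1596} = \frac{594}{\sqrt{6 \cdot 14 - \left(17 - \left(-34\right)^{2}\right)}} - \frac{3879}{1596} = \frac{594}{\sqrt{84 + \left(-17 + 1156\right)}} - \frac{1293}{532} = \frac{594}{\sqrt{84 + 1139}} - \frac{1293}{532} = \frac{594}{\sqrt{1223}} - \frac{1293}{532} = 594 \frac{\sqrt{1223}}{1223} - \frac{1293}{532} = \frac{594 \sqrt{1223}}{1223} - \frac{1293}{532} = - \frac{1293}{532} + \frac{594 \sqrt{1223}}{1223}$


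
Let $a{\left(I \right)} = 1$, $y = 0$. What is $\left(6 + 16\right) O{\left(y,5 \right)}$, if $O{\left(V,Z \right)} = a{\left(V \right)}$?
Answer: $22$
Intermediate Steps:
$O{\left(V,Z \right)} = 1$
$\left(6 + 16\right) O{\left(y,5 \right)} = \left(6 + 16\right) 1 = 22 \cdot 1 = 22$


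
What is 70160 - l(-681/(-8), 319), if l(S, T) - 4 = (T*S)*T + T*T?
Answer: -69552081/8 ≈ -8.6940e+6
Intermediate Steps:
l(S, T) = 4 + T**2 + S*T**2 (l(S, T) = 4 + ((T*S)*T + T*T) = 4 + ((S*T)*T + T**2) = 4 + (S*T**2 + T**2) = 4 + (T**2 + S*T**2) = 4 + T**2 + S*T**2)
70160 - l(-681/(-8), 319) = 70160 - (4 + 319**2 - 681/(-8)*319**2) = 70160 - (4 + 101761 - 681*(-1/8)*101761) = 70160 - (4 + 101761 + (681/8)*101761) = 70160 - (4 + 101761 + 69299241/8) = 70160 - 1*70113361/8 = 70160 - 70113361/8 = -69552081/8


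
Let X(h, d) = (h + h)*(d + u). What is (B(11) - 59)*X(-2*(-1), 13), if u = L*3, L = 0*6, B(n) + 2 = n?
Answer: -2600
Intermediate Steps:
B(n) = -2 + n
L = 0
u = 0 (u = 0*3 = 0)
X(h, d) = 2*d*h (X(h, d) = (h + h)*(d + 0) = (2*h)*d = 2*d*h)
(B(11) - 59)*X(-2*(-1), 13) = ((-2 + 11) - 59)*(2*13*(-2*(-1))) = (9 - 59)*(2*13*2) = -50*52 = -2600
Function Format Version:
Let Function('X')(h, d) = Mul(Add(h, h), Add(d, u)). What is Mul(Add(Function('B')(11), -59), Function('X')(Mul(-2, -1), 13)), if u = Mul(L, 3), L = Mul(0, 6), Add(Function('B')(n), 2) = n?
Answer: -2600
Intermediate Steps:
Function('B')(n) = Add(-2, n)
L = 0
u = 0 (u = Mul(0, 3) = 0)
Function('X')(h, d) = Mul(2, d, h) (Function('X')(h, d) = Mul(Add(h, h), Add(d, 0)) = Mul(Mul(2, h), d) = Mul(2, d, h))
Mul(Add(Function('B')(11), -59), Function('X')(Mul(-2, -1), 13)) = Mul(Add(Add(-2, 11), -59), Mul(2, 13, Mul(-2, -1))) = Mul(Add(9, -59), Mul(2, 13, 2)) = Mul(-50, 52) = -2600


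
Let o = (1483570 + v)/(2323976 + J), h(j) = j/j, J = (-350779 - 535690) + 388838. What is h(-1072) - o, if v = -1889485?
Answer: 446452/365269 ≈ 1.2223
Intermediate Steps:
J = -497631 (J = -886469 + 388838 = -497631)
h(j) = 1
o = -81183/365269 (o = (1483570 - 1889485)/(2323976 - 497631) = -405915/1826345 = -405915*1/1826345 = -81183/365269 ≈ -0.22226)
h(-1072) - o = 1 - 1*(-81183/365269) = 1 + 81183/365269 = 446452/365269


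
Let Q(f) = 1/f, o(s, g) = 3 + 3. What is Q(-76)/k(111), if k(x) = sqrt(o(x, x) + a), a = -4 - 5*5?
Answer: I*sqrt(23)/1748 ≈ 0.0027436*I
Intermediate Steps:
o(s, g) = 6
a = -29 (a = -4 - 25 = -29)
k(x) = I*sqrt(23) (k(x) = sqrt(6 - 29) = sqrt(-23) = I*sqrt(23))
Q(-76)/k(111) = 1/((-76)*((I*sqrt(23)))) = -(-1)*I*sqrt(23)/1748 = I*sqrt(23)/1748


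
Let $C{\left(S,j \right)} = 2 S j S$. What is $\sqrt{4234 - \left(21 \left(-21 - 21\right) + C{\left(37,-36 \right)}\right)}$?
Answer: $322$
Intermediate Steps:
$C{\left(S,j \right)} = 2 j S^{2}$ ($C{\left(S,j \right)} = 2 S j S = 2 j S^{2}$)
$\sqrt{4234 - \left(21 \left(-21 - 21\right) + C{\left(37,-36 \right)}\right)} = \sqrt{4234 - \left(21 \left(-21 - 21\right) + 2 \left(-36\right) 37^{2}\right)} = \sqrt{4234 - \left(-882 + 2 \left(-36\right) 1369\right)} = \sqrt{4234 + \left(882 - -98568\right)} = \sqrt{4234 + \left(882 + 98568\right)} = \sqrt{4234 + 99450} = \sqrt{103684} = 322$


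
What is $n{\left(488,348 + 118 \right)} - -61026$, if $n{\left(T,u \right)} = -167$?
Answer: $60859$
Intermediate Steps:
$n{\left(488,348 + 118 \right)} - -61026 = -167 - -61026 = -167 + 61026 = 60859$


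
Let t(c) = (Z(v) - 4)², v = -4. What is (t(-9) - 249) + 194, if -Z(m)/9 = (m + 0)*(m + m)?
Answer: 85209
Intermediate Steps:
Z(m) = -18*m² (Z(m) = -9*(m + 0)*(m + m) = -9*m*2*m = -18*m²)
t(c) = 85264 (t(c) = (-18*(-4)² - 4)² = (-18*16 - 4)² = (-288 - 4)² = (-292)² = 85264)
(t(-9) - 249) + 194 = (85264 - 249) + 194 = 85015 + 194 = 85209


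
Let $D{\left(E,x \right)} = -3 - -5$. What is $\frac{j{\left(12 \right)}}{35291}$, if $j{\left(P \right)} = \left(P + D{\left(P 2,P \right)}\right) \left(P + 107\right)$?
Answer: $\frac{1666}{35291} \approx 0.047207$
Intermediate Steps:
$D{\left(E,x \right)} = 2$ ($D{\left(E,x \right)} = -3 + 5 = 2$)
$j{\left(P \right)} = \left(2 + P\right) \left(107 + P\right)$ ($j{\left(P \right)} = \left(P + 2\right) \left(P + 107\right) = \left(2 + P\right) \left(107 + P\right)$)
$\frac{j{\left(12 \right)}}{35291} = \frac{214 + 12^{2} + 109 \cdot 12}{35291} = \left(214 + 144 + 1308\right) \frac{1}{35291} = 1666 \cdot \frac{1}{35291} = \frac{1666}{35291}$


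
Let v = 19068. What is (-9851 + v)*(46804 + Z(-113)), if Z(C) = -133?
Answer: 430166607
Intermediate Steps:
(-9851 + v)*(46804 + Z(-113)) = (-9851 + 19068)*(46804 - 133) = 9217*46671 = 430166607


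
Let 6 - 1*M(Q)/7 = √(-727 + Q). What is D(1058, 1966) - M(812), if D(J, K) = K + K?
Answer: 3890 + 7*√85 ≈ 3954.5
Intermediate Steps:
D(J, K) = 2*K
M(Q) = 42 - 7*√(-727 + Q)
D(1058, 1966) - M(812) = 2*1966 - (42 - 7*√(-727 + 812)) = 3932 - (42 - 7*√85) = 3932 + (-42 + 7*√85) = 3890 + 7*√85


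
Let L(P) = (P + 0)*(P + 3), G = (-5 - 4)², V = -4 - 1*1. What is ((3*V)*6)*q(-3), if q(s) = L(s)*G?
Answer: 0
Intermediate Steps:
V = -5 (V = -4 - 1 = -5)
G = 81 (G = (-9)² = 81)
L(P) = P*(3 + P)
q(s) = 81*s*(3 + s) (q(s) = (s*(3 + s))*81 = 81*s*(3 + s))
((3*V)*6)*q(-3) = ((3*(-5))*6)*(81*(-3)*(3 - 3)) = (-15*6)*(81*(-3)*0) = -90*0 = 0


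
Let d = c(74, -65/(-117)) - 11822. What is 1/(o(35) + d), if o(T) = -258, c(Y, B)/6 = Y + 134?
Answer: -1/10832 ≈ -9.2319e-5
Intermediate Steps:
c(Y, B) = 804 + 6*Y (c(Y, B) = 6*(Y + 134) = 6*(134 + Y) = 804 + 6*Y)
d = -10574 (d = (804 + 6*74) - 11822 = (804 + 444) - 11822 = 1248 - 11822 = -10574)
1/(o(35) + d) = 1/(-258 - 10574) = 1/(-10832) = -1/10832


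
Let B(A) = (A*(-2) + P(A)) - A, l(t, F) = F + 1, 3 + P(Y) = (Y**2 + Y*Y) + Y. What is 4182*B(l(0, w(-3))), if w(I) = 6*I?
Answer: 2546838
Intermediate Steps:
P(Y) = -3 + Y + 2*Y**2 (P(Y) = -3 + ((Y**2 + Y*Y) + Y) = -3 + ((Y**2 + Y**2) + Y) = -3 + (2*Y**2 + Y) = -3 + (Y + 2*Y**2) = -3 + Y + 2*Y**2)
l(t, F) = 1 + F
B(A) = -3 - 2*A + 2*A**2 (B(A) = (A*(-2) + (-3 + A + 2*A**2)) - A = (-2*A + (-3 + A + 2*A**2)) - A = (-3 - A + 2*A**2) - A = -3 - 2*A + 2*A**2)
4182*B(l(0, w(-3))) = 4182*(-3 - 2*(1 + 6*(-3)) + 2*(1 + 6*(-3))**2) = 4182*(-3 - 2*(1 - 18) + 2*(1 - 18)**2) = 4182*(-3 - 2*(-17) + 2*(-17)**2) = 4182*(-3 + 34 + 2*289) = 4182*(-3 + 34 + 578) = 4182*609 = 2546838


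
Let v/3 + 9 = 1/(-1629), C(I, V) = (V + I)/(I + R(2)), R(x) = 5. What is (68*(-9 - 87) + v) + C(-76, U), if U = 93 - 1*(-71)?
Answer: -252762770/38553 ≈ -6556.2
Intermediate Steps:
U = 164 (U = 93 + 71 = 164)
C(I, V) = (I + V)/(5 + I) (C(I, V) = (V + I)/(I + 5) = (I + V)/(5 + I))
v = -14662/543 (v = -27 + 3/(-1629) = -27 + 3*(-1/1629) = -27 - 1/543 = -14662/543 ≈ -27.002)
(68*(-9 - 87) + v) + C(-76, U) = (68*(-9 - 87) - 14662/543) + (-76 + 164)/(5 - 76) = (68*(-96) - 14662/543) + 88/(-71) = (-6528 - 14662/543) - 1/71*88 = -3559366/543 - 88/71 = -252762770/38553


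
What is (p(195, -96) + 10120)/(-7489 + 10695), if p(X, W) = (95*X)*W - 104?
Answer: -884192/1603 ≈ -551.59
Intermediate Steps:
p(X, W) = -104 + 95*W*X (p(X, W) = 95*W*X - 104 = -104 + 95*W*X)
(p(195, -96) + 10120)/(-7489 + 10695) = ((-104 + 95*(-96)*195) + 10120)/(-7489 + 10695) = ((-104 - 1778400) + 10120)/3206 = (-1778504 + 10120)*(1/3206) = -1768384*1/3206 = -884192/1603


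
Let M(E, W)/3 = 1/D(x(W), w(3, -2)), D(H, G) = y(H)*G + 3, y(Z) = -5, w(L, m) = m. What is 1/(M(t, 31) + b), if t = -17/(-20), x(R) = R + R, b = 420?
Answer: 13/5463 ≈ 0.0023796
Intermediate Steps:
x(R) = 2*R
t = 17/20 (t = -17*(-1/20) = 17/20 ≈ 0.85000)
D(H, G) = 3 - 5*G (D(H, G) = -5*G + 3 = 3 - 5*G)
M(E, W) = 3/13 (M(E, W) = 3/(3 - 5*(-2)) = 3/(3 + 10) = 3/13)
1/(M(t, 31) + b) = 1/(3/13 + 420) = 1/(5463/13) = 13/5463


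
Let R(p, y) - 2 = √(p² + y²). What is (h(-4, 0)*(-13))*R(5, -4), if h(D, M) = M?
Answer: 0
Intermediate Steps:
R(p, y) = 2 + √(p² + y²)
(h(-4, 0)*(-13))*R(5, -4) = (0*(-13))*(2 + √(5² + (-4)²)) = 0*(2 + √(25 + 16)) = 0*(2 + √41) = 0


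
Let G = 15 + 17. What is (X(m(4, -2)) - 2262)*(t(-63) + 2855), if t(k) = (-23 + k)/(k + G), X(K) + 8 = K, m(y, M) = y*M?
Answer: -201810298/31 ≈ -6.5100e+6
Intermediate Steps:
G = 32
m(y, M) = M*y
X(K) = -8 + K
t(k) = (-23 + k)/(32 + k) (t(k) = (-23 + k)/(k + 32) = (-23 + k)/(32 + k))
(X(m(4, -2)) - 2262)*(t(-63) + 2855) = ((-8 - 2*4) - 2262)*((-23 - 63)/(32 - 63) + 2855) = ((-8 - 8) - 2262)*(-86/(-31) + 2855) = (-16 - 2262)*(-1/31*(-86) + 2855) = -2278*(86/31 + 2855) = -2278*88591/31 = -201810298/31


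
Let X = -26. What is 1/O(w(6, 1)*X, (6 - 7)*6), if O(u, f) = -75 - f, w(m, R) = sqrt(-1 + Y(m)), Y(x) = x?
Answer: -1/69 ≈ -0.014493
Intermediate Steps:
w(m, R) = sqrt(-1 + m)
1/O(w(6, 1)*X, (6 - 7)*6) = 1/(-75 - (6 - 7)*6) = 1/(-75 - (-1)*6) = 1/(-75 - 1*(-6)) = 1/(-75 + 6) = 1/(-69) = -1/69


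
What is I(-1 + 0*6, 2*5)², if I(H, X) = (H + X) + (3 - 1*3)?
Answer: 81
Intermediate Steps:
I(H, X) = H + X (I(H, X) = (H + X) + (3 - 3) = (H + X) + 0 = H + X)
I(-1 + 0*6, 2*5)² = ((-1 + 0*6) + 2*5)² = ((-1 + 0) + 10)² = (-1 + 10)² = 9² = 81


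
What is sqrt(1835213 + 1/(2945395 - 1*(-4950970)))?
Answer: sqrt(114430265790861188290)/7896365 ≈ 1354.7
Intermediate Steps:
sqrt(1835213 + 1/(2945395 - 1*(-4950970))) = sqrt(1835213 + 1/(2945395 + 4950970)) = sqrt(1835213 + 1/7896365) = sqrt(14491511700746/7896365) = sqrt(114430265790861188290)/7896365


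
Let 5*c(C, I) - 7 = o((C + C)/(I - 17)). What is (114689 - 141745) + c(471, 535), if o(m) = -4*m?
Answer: -35037591/1295 ≈ -27056.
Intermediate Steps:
c(C, I) = 7/5 - 8*C/(5*(-17 + I)) (c(C, I) = 7/5 + (-4*(C + C)/(I - 17))/5 = 7/5 + (-4*2*C/(-17 + I))/5 = 7/5 + (-8*C/(-17 + I))/5 = 7/5 - 8*C/(5*(-17 + I)))
(114689 - 141745) + c(471, 535) = (114689 - 141745) + (-119 - 8*471 + 7*535)/(5*(-17 + 535)) = -27056 + (⅕)*(-119 - 3768 + 3745)/518 = -27056 + (⅕)*(1/518)*(-142) = -27056 - 71/1295 = -35037591/1295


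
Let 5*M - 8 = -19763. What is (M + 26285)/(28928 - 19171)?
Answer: 22334/9757 ≈ 2.2890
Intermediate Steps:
M = -3951 (M = 8/5 + (1/5)*(-19763) = 8/5 - 19763/5 = -3951)
(M + 26285)/(28928 - 19171) = (-3951 + 26285)/(28928 - 19171) = 22334/9757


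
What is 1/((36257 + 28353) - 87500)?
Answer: -1/22890 ≈ -4.3687e-5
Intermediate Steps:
1/((36257 + 28353) - 87500) = 1/(64610 - 87500) = 1/(-22890) = -1/22890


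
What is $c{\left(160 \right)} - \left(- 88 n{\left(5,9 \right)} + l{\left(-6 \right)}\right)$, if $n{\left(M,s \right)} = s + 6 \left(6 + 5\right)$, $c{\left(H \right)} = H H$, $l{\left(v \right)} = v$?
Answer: $32206$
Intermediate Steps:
$c{\left(H \right)} = H^{2}$
$n{\left(M,s \right)} = 66 + s$ ($n{\left(M,s \right)} = s + 6 \cdot 11 = s + 66 = 66 + s$)
$c{\left(160 \right)} - \left(- 88 n{\left(5,9 \right)} + l{\left(-6 \right)}\right) = 160^{2} - \left(- 88 \left(66 + 9\right) - 6\right) = 25600 - \left(\left(-88\right) 75 - 6\right) = 25600 - \left(-6600 - 6\right) = 25600 - -6606 = 25600 + 6606 = 32206$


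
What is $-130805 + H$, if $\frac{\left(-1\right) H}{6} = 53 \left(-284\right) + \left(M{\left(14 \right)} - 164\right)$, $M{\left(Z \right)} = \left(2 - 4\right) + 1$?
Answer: $-39503$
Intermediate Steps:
$M{\left(Z \right)} = -1$ ($M{\left(Z \right)} = -2 + 1 = -1$)
$H = 91302$ ($H = - 6 \left(53 \left(-284\right) - 165\right) = - 6 \left(-15052 - 165\right) = \left(-6\right) \left(-15217\right) = 91302$)
$-130805 + H = -130805 + 91302 = -39503$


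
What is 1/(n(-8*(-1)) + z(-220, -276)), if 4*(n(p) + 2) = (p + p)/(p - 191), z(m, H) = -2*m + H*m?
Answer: 183/11191910 ≈ 1.6351e-5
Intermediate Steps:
n(p) = -2 + p/(2*(-191 + p)) (n(p) = -2 + ((p + p)/(p - 191))/4 = -2 + ((2*p)/(-191 + p))/4 = -2 + (2*p/(-191 + p))/4 = -2 + p/(2*(-191 + p)))
1/(n(-8*(-1)) + z(-220, -276)) = 1/((764 - (-24)*(-1))/(2*(-191 - 8*(-1))) - 220*(-2 - 276)) = 1/((764 - 3*8)/(2*(-191 + 8)) - 220*(-278)) = 1/((½)*(764 - 24)/(-183) + 61160) = 1/((½)*(-1/183)*740 + 61160) = 1/(-370/183 + 61160) = 1/(11191910/183) = 183/11191910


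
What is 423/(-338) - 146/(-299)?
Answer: -5933/7774 ≈ -0.76318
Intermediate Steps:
423/(-338) - 146/(-299) = 423*(-1/338) - 146*(-1/299) = -423/338 + 146/299 = -5933/7774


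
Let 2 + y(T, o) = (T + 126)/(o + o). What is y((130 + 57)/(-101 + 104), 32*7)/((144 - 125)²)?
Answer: -2123/485184 ≈ -0.0043757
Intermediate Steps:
y(T, o) = -2 + (126 + T)/(2*o) (y(T, o) = -2 + (T + 126)/(o + o) = -2 + (126 + T)/((2*o)) = -2 + (126 + T)*(1/(2*o)) = -2 + (126 + T)/(2*o))
y((130 + 57)/(-101 + 104), 32*7)/((144 - 125)²) = ((126 + (130 + 57)/(-101 + 104) - 128*7)/(2*((32*7))))/((144 - 125)²) = ((½)*(126 + 187/3 - 4*224)/224)/(19²) = ((½)*(1/224)*(126 + 187*(⅓) - 896))/361 = ((½)*(1/224)*(126 + 187/3 - 896))*(1/361) = ((½)*(1/224)*(-2123/3))*(1/361) = -2123/1344*1/361 = -2123/485184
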